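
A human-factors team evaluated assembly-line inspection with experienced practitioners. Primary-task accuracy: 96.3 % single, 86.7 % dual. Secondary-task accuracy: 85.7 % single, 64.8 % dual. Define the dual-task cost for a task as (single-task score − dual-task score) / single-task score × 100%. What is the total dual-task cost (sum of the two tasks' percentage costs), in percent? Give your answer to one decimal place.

34.4

Primary cost = (96.3 − 86.7) / 96.3 × 100% = 9.9688%.
Secondary cost = (85.7 − 64.8) / 85.7 × 100% = 24.3874%.
Total = 9.9688% + 24.3874% = 34.3562% ≈ 34.4%.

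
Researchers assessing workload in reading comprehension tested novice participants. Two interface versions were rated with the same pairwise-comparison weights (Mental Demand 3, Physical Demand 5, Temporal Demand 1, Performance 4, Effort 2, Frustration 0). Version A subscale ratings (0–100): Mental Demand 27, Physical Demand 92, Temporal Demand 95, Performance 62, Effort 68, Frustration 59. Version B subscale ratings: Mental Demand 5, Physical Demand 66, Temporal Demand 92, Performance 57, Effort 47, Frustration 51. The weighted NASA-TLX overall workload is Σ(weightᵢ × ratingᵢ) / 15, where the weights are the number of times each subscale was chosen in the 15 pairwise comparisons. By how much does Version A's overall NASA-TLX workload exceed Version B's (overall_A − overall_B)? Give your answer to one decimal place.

Version A weighted sum = 3·27 + 5·92 + 1·95 + 4·62 + 2·68 + 0·59 = 81 + 460 + 95 + 248 + 136 + 0 = 1020; overall_A = 1020/15 = 68.0000.
Version B weighted sum = 3·5 + 5·66 + 1·92 + 4·57 + 2·47 + 0·51 = 15 + 330 + 92 + 228 + 94 + 0 = 759; overall_B = 759/15 = 50.6000.
Difference = 68.0000 − 50.6000 = 17.4000 ≈ 17.4.

17.4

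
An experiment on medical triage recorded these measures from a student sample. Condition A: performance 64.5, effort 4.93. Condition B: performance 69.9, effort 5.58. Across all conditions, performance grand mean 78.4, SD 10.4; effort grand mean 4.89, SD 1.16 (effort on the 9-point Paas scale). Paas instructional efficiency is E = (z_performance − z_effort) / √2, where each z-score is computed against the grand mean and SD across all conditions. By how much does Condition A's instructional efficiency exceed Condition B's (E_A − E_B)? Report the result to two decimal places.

0.03

Condition A: z_P = (64.5 − 78.4)/10.4 = -1.3365; z_E = (4.93 − 4.89)/1.16 = 0.0345; E_A = (-1.3365 − 0.0345)/√2 = -0.9694.
Condition B: z_P = (69.9 − 78.4)/10.4 = -0.8173; z_E = (5.58 − 4.89)/1.16 = 0.5948; E_B = (-0.8173 − 0.5948)/√2 = -0.9985.
E_A − E_B = -0.9694 − (-0.9985) = 0.0291 ≈ 0.03.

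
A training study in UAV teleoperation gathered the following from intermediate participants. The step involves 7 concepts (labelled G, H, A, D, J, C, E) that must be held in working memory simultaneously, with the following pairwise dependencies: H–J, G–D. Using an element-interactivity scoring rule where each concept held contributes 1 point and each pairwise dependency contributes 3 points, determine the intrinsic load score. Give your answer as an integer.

13

Count of concepts held simultaneously: 7.
Count of pairwise dependencies listed: 2.
Element contribution: 7 × 1 = 7.
Interaction contribution: 2 × 3 = 6.
Intrinsic load = 7 + 6 = 13.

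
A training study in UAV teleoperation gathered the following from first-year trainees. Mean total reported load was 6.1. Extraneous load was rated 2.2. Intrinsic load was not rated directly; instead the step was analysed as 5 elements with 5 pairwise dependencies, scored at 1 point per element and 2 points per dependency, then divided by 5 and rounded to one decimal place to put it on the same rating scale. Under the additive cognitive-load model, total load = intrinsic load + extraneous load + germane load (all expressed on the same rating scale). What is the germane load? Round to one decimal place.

Intrinsic (element-interactivity): (5 × 1 + 5 × 2) / 5 = 15 / 5 = 3.0000 → 3.0.
germane load = total − intrinsic − extraneous
             = 6.1 − 3.0 − 2.2 = 0.9.

0.9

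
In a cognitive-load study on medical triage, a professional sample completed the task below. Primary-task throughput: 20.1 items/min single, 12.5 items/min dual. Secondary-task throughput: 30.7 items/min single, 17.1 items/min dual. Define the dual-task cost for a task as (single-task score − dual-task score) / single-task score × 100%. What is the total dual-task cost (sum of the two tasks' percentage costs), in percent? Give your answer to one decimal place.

82.1

Primary cost = (20.1 − 12.5) / 20.1 × 100% = 37.8109%.
Secondary cost = (30.7 − 17.1) / 30.7 × 100% = 44.2997%.
Total = 37.8109% + 44.2997% = 82.1106% ≈ 82.1%.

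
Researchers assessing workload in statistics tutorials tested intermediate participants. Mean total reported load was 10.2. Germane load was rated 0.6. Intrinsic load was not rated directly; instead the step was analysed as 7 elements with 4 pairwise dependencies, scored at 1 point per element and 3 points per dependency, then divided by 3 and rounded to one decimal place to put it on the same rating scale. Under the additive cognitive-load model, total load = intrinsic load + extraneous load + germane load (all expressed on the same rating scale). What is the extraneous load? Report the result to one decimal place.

3.3

Intrinsic (element-interactivity): (7 × 1 + 4 × 3) / 3 = 19 / 3 = 6.3333 → 6.3.
extraneous load = total − intrinsic − germane
             = 10.2 − 6.3 − 0.6 = 3.3.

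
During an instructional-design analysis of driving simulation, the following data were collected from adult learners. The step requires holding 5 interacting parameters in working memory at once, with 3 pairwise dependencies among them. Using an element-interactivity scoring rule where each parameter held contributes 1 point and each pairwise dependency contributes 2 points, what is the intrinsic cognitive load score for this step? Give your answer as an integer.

Element contribution: 5 × 1 = 5.
Interaction contribution: 3 × 2 = 6.
Intrinsic load = 5 + 6 = 11.

11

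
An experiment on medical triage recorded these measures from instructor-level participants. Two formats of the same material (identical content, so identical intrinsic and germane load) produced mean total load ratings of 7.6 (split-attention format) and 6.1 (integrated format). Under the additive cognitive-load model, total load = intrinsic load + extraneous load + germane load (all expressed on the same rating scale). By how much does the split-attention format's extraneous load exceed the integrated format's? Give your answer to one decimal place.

1.5

Intrinsic and germane load are equal across formats, so the difference in total load equals the difference in extraneous load.
Extraneous-load difference = 7.6 − 6.1 = 1.5.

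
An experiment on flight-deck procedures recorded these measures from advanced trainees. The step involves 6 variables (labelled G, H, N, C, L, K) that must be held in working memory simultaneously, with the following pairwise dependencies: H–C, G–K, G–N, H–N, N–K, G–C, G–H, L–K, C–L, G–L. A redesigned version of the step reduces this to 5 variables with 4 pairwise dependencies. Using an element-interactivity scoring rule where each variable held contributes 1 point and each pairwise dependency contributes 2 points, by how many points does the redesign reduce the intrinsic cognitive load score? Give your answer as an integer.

13

Original: 6 × 1 + 10 × 2 = 6 + 20 = 26.
Redesigned: 5 × 1 + 4 × 2 = 5 + 8 = 13.
Reduction = 26 − 13 = 13.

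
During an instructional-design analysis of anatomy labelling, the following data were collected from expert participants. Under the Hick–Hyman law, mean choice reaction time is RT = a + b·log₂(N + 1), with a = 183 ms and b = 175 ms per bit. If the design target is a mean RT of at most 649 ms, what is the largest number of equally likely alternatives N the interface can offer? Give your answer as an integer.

Set 183 + 175·log₂(N + 1) ≤ 649.
log₂(N + 1) ≤ (649 − 183) / 175 = 2.6629.
N + 1 ≤ 2^2.6629 = 6.3330.
N ≤ 5.3330, so the largest integer N is 5.

5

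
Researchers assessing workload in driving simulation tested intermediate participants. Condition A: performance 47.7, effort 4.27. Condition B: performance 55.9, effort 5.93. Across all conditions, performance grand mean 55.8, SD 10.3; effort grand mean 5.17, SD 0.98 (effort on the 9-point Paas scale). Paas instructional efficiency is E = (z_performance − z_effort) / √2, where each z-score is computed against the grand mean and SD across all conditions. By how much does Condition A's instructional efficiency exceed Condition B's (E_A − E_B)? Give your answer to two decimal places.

0.63

Condition A: z_P = (47.7 − 55.8)/10.3 = -0.7864; z_E = (4.27 − 5.17)/0.98 = -0.9184; E_A = (-0.7864 − (-0.9184))/√2 = 0.0933.
Condition B: z_P = (55.9 − 55.8)/10.3 = 0.0097; z_E = (5.93 − 5.17)/0.98 = 0.7755; E_B = (0.0097 − 0.7755)/√2 = -0.5415.
E_A − E_B = 0.0933 − (-0.5415) = 0.6348 ≈ 0.63.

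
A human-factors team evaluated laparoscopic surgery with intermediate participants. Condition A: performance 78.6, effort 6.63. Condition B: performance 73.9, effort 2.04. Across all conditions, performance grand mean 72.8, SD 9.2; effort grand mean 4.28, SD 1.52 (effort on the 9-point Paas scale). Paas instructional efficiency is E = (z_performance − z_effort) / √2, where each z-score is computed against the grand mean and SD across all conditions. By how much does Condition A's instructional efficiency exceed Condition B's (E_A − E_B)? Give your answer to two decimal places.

Condition A: z_P = (78.6 − 72.8)/9.2 = 0.6304; z_E = (6.63 − 4.28)/1.52 = 1.5461; E_A = (0.6304 − 1.5461)/√2 = -0.6475.
Condition B: z_P = (73.9 − 72.8)/9.2 = 0.1196; z_E = (2.04 − 4.28)/1.52 = -1.4737; E_B = (0.1196 − (-1.4737))/√2 = 1.1266.
E_A − E_B = -0.6475 − 1.1266 = -1.7741 ≈ -1.77.

-1.77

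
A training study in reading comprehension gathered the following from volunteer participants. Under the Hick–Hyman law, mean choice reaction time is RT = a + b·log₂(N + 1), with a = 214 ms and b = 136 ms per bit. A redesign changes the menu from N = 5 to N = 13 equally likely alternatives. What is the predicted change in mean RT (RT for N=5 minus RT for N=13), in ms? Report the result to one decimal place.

RT(5) = 214 + 136·log₂(6) = 214 + 136·2.5850 = 565.5600 ms.
RT(13) = 214 + 136·log₂(14) = 214 + 136·3.8074 = 731.8064 ms.
Difference = 565.5600 − 731.8064 = -166.2464 ≈ -166.2 ms.

-166.2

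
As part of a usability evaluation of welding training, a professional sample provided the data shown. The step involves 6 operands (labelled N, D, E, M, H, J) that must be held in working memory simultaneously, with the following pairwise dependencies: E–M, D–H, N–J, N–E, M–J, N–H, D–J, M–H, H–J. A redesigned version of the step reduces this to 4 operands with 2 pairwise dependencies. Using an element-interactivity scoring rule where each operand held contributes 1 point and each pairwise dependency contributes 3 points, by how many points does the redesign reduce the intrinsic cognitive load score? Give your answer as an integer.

23

Original: 6 × 1 + 9 × 3 = 6 + 27 = 33.
Redesigned: 4 × 1 + 2 × 3 = 4 + 6 = 10.
Reduction = 33 − 10 = 23.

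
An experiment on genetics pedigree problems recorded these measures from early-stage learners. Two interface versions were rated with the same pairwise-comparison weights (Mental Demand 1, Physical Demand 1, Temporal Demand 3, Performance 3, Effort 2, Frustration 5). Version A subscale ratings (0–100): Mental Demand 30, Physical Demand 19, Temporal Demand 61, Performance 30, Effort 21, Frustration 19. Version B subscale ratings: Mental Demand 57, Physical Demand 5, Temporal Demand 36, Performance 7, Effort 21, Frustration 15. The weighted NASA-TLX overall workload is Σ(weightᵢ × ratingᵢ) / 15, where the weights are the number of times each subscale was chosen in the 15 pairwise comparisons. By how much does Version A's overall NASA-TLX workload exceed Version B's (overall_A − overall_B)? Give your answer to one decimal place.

10.1

Version A weighted sum = 1·30 + 1·19 + 3·61 + 3·30 + 2·21 + 5·19 = 30 + 19 + 183 + 90 + 42 + 95 = 459; overall_A = 459/15 = 30.6000.
Version B weighted sum = 1·57 + 1·5 + 3·36 + 3·7 + 2·21 + 5·15 = 57 + 5 + 108 + 21 + 42 + 75 = 308; overall_B = 308/15 = 20.5333.
Difference = 30.6000 − 20.5333 = 10.0667 ≈ 10.1.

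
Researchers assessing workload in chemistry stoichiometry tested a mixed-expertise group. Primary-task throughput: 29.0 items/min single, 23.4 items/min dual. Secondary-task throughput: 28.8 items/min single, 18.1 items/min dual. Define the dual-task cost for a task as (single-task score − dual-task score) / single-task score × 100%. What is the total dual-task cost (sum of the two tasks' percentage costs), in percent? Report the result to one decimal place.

Primary cost = (29.0 − 23.4) / 29.0 × 100% = 19.3103%.
Secondary cost = (28.8 − 18.1) / 28.8 × 100% = 37.1528%.
Total = 19.3103% + 37.1528% = 56.4631% ≈ 56.5%.

56.5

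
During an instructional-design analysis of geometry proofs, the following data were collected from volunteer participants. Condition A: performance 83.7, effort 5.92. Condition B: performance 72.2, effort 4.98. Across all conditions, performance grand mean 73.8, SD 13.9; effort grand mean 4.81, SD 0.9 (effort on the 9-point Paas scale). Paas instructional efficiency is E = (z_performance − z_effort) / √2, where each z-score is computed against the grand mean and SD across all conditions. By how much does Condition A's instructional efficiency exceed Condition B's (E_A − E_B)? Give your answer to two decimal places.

Condition A: z_P = (83.7 − 73.8)/13.9 = 0.7122; z_E = (5.92 − 4.81)/0.9 = 1.2333; E_A = (0.7122 − 1.2333)/√2 = -0.3685.
Condition B: z_P = (72.2 − 73.8)/13.9 = -0.1151; z_E = (4.98 − 4.81)/0.9 = 0.1889; E_B = (-0.1151 − 0.1889)/√2 = -0.2150.
E_A − E_B = -0.3685 − (-0.2150) = -0.1535 ≈ -0.15.

-0.15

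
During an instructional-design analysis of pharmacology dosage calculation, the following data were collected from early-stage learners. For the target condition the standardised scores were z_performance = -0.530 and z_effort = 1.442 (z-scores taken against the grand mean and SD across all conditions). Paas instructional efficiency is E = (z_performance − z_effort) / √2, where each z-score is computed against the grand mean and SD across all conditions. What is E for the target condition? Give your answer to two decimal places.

-1.39

z_P − z_E = -0.530 − 1.442 = -1.9720.
E = -1.9720 / √2 = -1.9720 / 1.41421 = -1.3944 ≈ -1.39.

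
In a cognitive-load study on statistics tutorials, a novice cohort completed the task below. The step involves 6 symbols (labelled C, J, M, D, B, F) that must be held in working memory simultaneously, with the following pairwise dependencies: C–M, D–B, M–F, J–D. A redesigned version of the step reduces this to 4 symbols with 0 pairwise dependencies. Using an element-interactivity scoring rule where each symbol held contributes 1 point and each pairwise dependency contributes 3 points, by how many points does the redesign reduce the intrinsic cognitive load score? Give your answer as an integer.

14

Original: 6 × 1 + 4 × 3 = 6 + 12 = 18.
Redesigned: 4 × 1 + 0 × 3 = 4 + 0 = 4.
Reduction = 18 − 4 = 14.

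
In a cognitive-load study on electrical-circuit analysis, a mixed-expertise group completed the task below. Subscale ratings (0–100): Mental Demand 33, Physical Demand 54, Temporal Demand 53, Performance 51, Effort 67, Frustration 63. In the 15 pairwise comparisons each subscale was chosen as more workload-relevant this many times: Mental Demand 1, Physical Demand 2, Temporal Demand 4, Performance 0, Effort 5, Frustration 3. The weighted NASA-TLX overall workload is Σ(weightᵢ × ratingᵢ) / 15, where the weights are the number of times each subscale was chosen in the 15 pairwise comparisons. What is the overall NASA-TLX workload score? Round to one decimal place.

58.5

The tallies are the weights (they sum to 15).
Weighted sum = 1·33 + 2·54 + 4·53 + 0·51 + 5·67 + 3·63
            = 33 + 108 + 212 + 0 + 335 + 189 = 877.
Overall workload = 877 / 15 = 58.4667 ≈ 58.5.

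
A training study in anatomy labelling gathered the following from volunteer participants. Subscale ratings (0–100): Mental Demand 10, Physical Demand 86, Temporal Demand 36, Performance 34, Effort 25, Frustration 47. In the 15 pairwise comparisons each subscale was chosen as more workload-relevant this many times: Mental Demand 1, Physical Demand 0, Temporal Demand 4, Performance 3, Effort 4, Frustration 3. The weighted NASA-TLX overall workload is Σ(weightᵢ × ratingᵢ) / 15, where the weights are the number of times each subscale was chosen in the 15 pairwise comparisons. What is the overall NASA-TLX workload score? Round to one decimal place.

33.1

The tallies are the weights (they sum to 15).
Weighted sum = 1·10 + 0·86 + 4·36 + 3·34 + 4·25 + 3·47
            = 10 + 0 + 144 + 102 + 100 + 141 = 497.
Overall workload = 497 / 15 = 33.1333 ≈ 33.1.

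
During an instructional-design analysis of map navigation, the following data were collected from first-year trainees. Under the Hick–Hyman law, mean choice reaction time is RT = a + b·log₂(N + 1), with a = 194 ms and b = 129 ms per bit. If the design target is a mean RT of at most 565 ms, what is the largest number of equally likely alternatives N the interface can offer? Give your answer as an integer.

Set 194 + 129·log₂(N + 1) ≤ 565.
log₂(N + 1) ≤ (565 − 194) / 129 = 2.8760.
N + 1 ≤ 2^2.8760 = 7.3411.
N ≤ 6.3411, so the largest integer N is 6.

6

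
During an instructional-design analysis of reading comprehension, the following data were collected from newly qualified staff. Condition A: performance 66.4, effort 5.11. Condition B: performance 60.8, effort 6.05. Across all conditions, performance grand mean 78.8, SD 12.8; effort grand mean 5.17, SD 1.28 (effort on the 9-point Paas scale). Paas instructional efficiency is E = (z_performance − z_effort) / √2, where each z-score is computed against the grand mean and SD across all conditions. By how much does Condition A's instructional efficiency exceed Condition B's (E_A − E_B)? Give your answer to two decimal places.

0.83

Condition A: z_P = (66.4 − 78.8)/12.8 = -0.9687; z_E = (5.11 − 5.17)/1.28 = -0.0469; E_A = (-0.9687 − (-0.0469))/√2 = -0.6518.
Condition B: z_P = (60.8 − 78.8)/12.8 = -1.4062; z_E = (6.05 − 5.17)/1.28 = 0.6875; E_B = (-1.4062 − 0.6875)/√2 = -1.4805.
E_A − E_B = -0.6518 − (-1.4805) = 0.8287 ≈ 0.83.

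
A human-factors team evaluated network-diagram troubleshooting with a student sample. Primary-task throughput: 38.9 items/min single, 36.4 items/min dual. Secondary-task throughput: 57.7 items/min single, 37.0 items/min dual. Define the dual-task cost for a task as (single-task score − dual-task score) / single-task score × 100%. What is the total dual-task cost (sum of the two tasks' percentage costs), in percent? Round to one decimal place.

42.3

Primary cost = (38.9 − 36.4) / 38.9 × 100% = 6.4267%.
Secondary cost = (57.7 − 37.0) / 57.7 × 100% = 35.8752%.
Total = 6.4267% + 35.8752% = 42.3019% ≈ 42.3%.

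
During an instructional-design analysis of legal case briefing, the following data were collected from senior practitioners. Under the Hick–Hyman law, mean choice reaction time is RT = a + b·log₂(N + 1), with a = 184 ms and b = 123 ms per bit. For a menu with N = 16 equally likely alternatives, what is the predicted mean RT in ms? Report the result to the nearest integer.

687

log₂(16 + 1) = log₂(17) = 4.0875.
RT = 184 + 123 × 4.0875 = 184 + 502.7625 = 686.7625 ms.
≈ 687 ms.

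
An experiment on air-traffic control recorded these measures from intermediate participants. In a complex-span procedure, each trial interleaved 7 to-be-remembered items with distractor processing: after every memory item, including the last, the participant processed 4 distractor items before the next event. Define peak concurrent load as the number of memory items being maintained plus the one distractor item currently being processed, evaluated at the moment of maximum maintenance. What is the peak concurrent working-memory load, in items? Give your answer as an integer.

8

Maintenance is greatest during the distractor(s) after memory item 7: all 7 memory items are being held.
One distractor item is concurrently being processed.
Peak concurrent load = 7 + 1 = 8 items.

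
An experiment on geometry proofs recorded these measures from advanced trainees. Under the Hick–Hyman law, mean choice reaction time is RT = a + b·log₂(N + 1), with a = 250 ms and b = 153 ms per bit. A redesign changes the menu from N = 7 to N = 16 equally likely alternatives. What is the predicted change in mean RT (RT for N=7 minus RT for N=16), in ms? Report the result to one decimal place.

-166.4

RT(7) = 250 + 153·log₂(8) = 250 + 153·3.0000 = 709.0000 ms.
RT(16) = 250 + 153·log₂(17) = 250 + 153·4.0875 = 875.3875 ms.
Difference = 709.0000 − 875.3875 = -166.3875 ≈ -166.4 ms.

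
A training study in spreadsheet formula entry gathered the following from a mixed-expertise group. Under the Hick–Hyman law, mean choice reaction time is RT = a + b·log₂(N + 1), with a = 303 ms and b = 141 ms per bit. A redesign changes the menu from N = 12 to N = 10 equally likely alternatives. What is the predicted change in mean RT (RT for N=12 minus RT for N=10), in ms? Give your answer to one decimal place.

34.0

RT(12) = 303 + 141·log₂(13) = 303 + 141·3.7004 = 824.7564 ms.
RT(10) = 303 + 141·log₂(11) = 303 + 141·3.4594 = 790.7754 ms.
Difference = 824.7564 − 790.7754 = 33.9810 ≈ 34.0 ms.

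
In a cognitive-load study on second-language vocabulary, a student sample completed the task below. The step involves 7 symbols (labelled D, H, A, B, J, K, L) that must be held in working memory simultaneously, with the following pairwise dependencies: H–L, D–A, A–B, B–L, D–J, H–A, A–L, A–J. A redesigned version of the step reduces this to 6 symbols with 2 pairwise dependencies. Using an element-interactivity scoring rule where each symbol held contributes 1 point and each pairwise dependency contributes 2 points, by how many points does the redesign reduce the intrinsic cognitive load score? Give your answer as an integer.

13

Original: 7 × 1 + 8 × 2 = 7 + 16 = 23.
Redesigned: 6 × 1 + 2 × 2 = 6 + 4 = 10.
Reduction = 23 − 10 = 13.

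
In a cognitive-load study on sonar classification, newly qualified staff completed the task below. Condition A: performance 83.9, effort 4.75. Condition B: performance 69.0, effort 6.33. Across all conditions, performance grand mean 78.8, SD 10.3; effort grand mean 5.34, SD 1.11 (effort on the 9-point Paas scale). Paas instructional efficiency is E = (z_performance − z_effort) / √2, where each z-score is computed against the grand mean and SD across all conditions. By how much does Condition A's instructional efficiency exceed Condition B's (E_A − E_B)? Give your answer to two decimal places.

Condition A: z_P = (83.9 − 78.8)/10.3 = 0.4951; z_E = (4.75 − 5.34)/1.11 = -0.5315; E_A = (0.4951 − (-0.5315))/√2 = 0.7259.
Condition B: z_P = (69.0 − 78.8)/10.3 = -0.9515; z_E = (6.33 − 5.34)/1.11 = 0.8919; E_B = (-0.9515 − 0.8919)/√2 = -1.3035.
E_A − E_B = 0.7259 − (-1.3035) = 2.0294 ≈ 2.03.

2.03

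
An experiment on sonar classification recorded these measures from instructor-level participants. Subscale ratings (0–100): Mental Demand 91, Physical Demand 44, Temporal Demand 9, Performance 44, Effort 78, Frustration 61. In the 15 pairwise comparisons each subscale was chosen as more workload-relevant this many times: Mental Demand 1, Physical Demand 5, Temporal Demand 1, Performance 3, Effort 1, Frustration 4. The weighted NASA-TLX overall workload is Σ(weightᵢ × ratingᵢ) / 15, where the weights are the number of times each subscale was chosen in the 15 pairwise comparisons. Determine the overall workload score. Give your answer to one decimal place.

51.6

The tallies are the weights (they sum to 15).
Weighted sum = 1·91 + 5·44 + 1·9 + 3·44 + 1·78 + 4·61
            = 91 + 220 + 9 + 132 + 78 + 244 = 774.
Overall workload = 774 / 15 = 51.6000 ≈ 51.6.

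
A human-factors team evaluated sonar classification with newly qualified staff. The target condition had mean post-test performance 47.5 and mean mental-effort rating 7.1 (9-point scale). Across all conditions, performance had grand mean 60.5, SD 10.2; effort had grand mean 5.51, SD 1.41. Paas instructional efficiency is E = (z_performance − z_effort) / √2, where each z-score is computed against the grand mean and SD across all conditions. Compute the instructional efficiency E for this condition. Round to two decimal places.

-1.70

z_performance = (47.5 − 60.5) / 10.2 = -13.0000 / 10.2 = -1.2745.
z_effort = (7.1 − 5.51) / 1.41 = 1.5900 / 1.41 = 1.1277.
z_P − z_E = -1.2745 − 1.1277 = -2.4022.
E = -2.4022 / √2 = -2.4022 / 1.41421 = -1.6986 ≈ -1.70.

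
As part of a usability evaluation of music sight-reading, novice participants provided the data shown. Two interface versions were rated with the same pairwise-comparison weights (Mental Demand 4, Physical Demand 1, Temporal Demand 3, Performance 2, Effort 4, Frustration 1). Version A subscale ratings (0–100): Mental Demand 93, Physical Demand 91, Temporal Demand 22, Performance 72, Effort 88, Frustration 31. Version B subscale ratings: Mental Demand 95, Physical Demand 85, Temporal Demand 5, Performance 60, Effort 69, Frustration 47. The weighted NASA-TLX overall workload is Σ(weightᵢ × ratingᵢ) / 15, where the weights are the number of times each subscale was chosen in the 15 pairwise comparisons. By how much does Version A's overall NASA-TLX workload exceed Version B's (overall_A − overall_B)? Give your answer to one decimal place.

Version A weighted sum = 4·93 + 1·91 + 3·22 + 2·72 + 4·88 + 1·31 = 372 + 91 + 66 + 144 + 352 + 31 = 1056; overall_A = 1056/15 = 70.4000.
Version B weighted sum = 4·95 + 1·85 + 3·5 + 2·60 + 4·69 + 1·47 = 380 + 85 + 15 + 120 + 276 + 47 = 923; overall_B = 923/15 = 61.5333.
Difference = 70.4000 − 61.5333 = 8.8667 ≈ 8.9.

8.9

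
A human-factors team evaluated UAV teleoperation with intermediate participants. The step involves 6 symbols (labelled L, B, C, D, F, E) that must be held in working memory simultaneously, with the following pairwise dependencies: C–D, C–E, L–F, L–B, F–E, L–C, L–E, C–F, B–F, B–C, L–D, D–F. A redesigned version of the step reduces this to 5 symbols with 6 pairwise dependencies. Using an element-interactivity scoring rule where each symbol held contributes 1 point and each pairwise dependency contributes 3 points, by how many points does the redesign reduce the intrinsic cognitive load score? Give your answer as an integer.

19

Original: 6 × 1 + 12 × 3 = 6 + 36 = 42.
Redesigned: 5 × 1 + 6 × 3 = 5 + 18 = 23.
Reduction = 42 − 23 = 19.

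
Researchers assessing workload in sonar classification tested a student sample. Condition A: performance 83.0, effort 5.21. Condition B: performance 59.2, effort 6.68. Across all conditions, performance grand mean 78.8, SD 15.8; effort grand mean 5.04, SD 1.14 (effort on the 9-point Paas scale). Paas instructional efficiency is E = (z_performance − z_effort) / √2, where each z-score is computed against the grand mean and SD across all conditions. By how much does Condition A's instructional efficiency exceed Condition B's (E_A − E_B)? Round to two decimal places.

1.98

Condition A: z_P = (83.0 − 78.8)/15.8 = 0.2658; z_E = (5.21 − 5.04)/1.14 = 0.1491; E_A = (0.2658 − 0.1491)/√2 = 0.0825.
Condition B: z_P = (59.2 − 78.8)/15.8 = -1.2405; z_E = (6.68 − 5.04)/1.14 = 1.4386; E_B = (-1.2405 − 1.4386)/√2 = -1.8944.
E_A − E_B = 0.0825 − (-1.8944) = 1.9769 ≈ 1.98.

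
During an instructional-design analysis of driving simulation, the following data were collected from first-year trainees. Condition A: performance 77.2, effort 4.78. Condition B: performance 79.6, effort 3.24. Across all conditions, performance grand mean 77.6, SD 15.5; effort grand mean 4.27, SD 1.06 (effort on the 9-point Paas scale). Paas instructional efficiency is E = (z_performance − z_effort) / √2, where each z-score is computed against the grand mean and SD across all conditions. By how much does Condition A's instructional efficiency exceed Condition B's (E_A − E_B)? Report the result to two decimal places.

Condition A: z_P = (77.2 − 77.6)/15.5 = -0.0258; z_E = (4.78 − 4.27)/1.06 = 0.4811; E_A = (-0.0258 − 0.4811)/√2 = -0.3584.
Condition B: z_P = (79.6 − 77.6)/15.5 = 0.1290; z_E = (3.24 − 4.27)/1.06 = -0.9717; E_B = (0.1290 − (-0.9717))/√2 = 0.7783.
E_A − E_B = -0.3584 − 0.7783 = -1.1367 ≈ -1.14.

-1.14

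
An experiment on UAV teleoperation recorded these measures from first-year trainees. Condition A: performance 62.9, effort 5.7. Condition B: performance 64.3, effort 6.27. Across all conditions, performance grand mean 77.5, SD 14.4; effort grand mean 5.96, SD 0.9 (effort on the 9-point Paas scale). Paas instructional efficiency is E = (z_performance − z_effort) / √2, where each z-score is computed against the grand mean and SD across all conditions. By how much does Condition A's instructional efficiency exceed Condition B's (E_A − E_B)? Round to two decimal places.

0.38

Condition A: z_P = (62.9 − 77.5)/14.4 = -1.0139; z_E = (5.7 − 5.96)/0.9 = -0.2889; E_A = (-1.0139 − (-0.2889))/√2 = -0.5127.
Condition B: z_P = (64.3 − 77.5)/14.4 = -0.9167; z_E = (6.27 − 5.96)/0.9 = 0.3444; E_B = (-0.9167 − 0.3444)/√2 = -0.8917.
E_A − E_B = -0.5127 − (-0.8917) = 0.3790 ≈ 0.38.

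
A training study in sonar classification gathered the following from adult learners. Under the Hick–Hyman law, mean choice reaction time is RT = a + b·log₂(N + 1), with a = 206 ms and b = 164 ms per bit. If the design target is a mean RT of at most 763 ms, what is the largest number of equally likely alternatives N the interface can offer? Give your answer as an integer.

Set 206 + 164·log₂(N + 1) ≤ 763.
log₂(N + 1) ≤ (763 − 206) / 164 = 3.3963.
N + 1 ≤ 2^3.3963 = 10.5290.
N ≤ 9.5290, so the largest integer N is 9.

9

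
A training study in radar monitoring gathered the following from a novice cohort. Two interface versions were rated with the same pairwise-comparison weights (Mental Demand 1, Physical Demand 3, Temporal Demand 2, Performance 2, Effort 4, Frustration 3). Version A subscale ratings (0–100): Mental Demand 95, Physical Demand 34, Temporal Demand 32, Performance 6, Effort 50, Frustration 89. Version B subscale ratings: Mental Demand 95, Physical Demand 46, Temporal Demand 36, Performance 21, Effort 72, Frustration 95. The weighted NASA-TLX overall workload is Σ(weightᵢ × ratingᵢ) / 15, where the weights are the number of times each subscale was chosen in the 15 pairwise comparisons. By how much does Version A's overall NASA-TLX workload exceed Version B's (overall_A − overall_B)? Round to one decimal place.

-12.0

Version A weighted sum = 1·95 + 3·34 + 2·32 + 2·6 + 4·50 + 3·89 = 95 + 102 + 64 + 12 + 200 + 267 = 740; overall_A = 740/15 = 49.3333.
Version B weighted sum = 1·95 + 3·46 + 2·36 + 2·21 + 4·72 + 3·95 = 95 + 138 + 72 + 42 + 288 + 285 = 920; overall_B = 920/15 = 61.3333.
Difference = 49.3333 − 61.3333 = -12.0000 ≈ -12.0.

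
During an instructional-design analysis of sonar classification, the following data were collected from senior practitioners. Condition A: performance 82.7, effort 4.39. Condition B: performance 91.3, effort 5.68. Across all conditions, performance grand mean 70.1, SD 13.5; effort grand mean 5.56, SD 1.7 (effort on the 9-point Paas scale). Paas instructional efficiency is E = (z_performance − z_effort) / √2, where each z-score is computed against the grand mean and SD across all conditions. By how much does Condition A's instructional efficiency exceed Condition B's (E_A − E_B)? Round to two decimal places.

Condition A: z_P = (82.7 − 70.1)/13.5 = 0.9333; z_E = (4.39 − 5.56)/1.7 = -0.6882; E_A = (0.9333 − (-0.6882))/√2 = 1.1466.
Condition B: z_P = (91.3 − 70.1)/13.5 = 1.5704; z_E = (5.68 − 5.56)/1.7 = 0.0706; E_B = (1.5704 − 0.0706)/√2 = 1.0605.
E_A − E_B = 1.1466 − 1.0605 = 0.0861 ≈ 0.09.

0.09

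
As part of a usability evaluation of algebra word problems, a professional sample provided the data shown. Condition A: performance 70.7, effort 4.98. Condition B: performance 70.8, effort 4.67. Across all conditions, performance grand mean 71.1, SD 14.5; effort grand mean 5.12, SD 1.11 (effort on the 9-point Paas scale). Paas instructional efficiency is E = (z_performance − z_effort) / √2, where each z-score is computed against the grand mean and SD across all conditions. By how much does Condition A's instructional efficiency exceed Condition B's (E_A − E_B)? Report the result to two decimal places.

-0.20

Condition A: z_P = (70.7 − 71.1)/14.5 = -0.0276; z_E = (4.98 − 5.12)/1.11 = -0.1261; E_A = (-0.0276 − (-0.1261))/√2 = 0.0697.
Condition B: z_P = (70.8 − 71.1)/14.5 = -0.0207; z_E = (4.67 − 5.12)/1.11 = -0.4054; E_B = (-0.0207 − (-0.4054))/√2 = 0.2720.
E_A − E_B = 0.0697 − 0.2720 = -0.2023 ≈ -0.20.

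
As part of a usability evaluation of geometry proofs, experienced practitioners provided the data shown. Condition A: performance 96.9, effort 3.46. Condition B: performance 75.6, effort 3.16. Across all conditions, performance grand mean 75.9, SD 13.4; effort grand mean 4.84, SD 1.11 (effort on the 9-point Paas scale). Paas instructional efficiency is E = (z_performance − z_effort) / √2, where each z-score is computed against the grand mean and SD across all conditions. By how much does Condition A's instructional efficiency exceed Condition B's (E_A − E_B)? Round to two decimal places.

Condition A: z_P = (96.9 − 75.9)/13.4 = 1.5672; z_E = (3.46 − 4.84)/1.11 = -1.2432; E_A = (1.5672 − (-1.2432))/√2 = 1.9873.
Condition B: z_P = (75.6 − 75.9)/13.4 = -0.0224; z_E = (3.16 − 4.84)/1.11 = -1.5135; E_B = (-0.0224 − (-1.5135))/√2 = 1.0544.
E_A − E_B = 1.9873 − 1.0544 = 0.9329 ≈ 0.93.

0.93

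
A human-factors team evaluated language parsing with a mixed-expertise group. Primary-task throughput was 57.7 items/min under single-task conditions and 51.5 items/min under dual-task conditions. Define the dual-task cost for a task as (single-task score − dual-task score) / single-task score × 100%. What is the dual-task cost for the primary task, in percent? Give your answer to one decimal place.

Cost = (57.7 − 51.5) / 57.7 × 100%
     = 6.2000 / 57.7 × 100% = 10.7452%.
≈ 10.7%.

10.7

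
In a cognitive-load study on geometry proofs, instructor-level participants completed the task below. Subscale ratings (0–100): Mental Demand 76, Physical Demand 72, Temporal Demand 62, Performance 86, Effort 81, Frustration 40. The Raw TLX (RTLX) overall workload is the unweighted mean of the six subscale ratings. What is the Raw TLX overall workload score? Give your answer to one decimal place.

69.5

Sum of ratings = 76 + 72 + 62 + 86 + 81 + 40 = 417.
RTLX = 417 / 6 = 69.5000 ≈ 69.5.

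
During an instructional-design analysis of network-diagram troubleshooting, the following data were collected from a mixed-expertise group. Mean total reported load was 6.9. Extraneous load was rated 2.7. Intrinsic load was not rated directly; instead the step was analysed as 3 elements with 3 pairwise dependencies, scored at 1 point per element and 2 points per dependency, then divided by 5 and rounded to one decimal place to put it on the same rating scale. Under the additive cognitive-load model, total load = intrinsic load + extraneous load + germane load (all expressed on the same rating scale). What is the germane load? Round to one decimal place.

Intrinsic (element-interactivity): (3 × 1 + 3 × 2) / 5 = 9 / 5 = 1.8000 → 1.8.
germane load = total − intrinsic − extraneous
             = 6.9 − 1.8 − 2.7 = 2.4.

2.4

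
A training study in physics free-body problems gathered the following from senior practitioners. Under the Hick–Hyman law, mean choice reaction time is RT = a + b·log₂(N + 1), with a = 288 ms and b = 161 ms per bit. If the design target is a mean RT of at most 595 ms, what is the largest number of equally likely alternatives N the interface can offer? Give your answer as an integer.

Set 288 + 161·log₂(N + 1) ≤ 595.
log₂(N + 1) ≤ (595 − 288) / 161 = 1.9068.
N + 1 ≤ 2^1.9068 = 3.7498.
N ≤ 2.7498, so the largest integer N is 2.

2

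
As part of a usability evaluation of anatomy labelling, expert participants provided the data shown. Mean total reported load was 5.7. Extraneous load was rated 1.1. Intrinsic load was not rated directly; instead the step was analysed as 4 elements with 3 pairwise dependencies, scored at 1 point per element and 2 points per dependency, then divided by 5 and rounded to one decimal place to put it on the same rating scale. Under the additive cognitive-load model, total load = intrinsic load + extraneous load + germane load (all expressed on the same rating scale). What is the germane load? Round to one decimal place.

2.6

Intrinsic (element-interactivity): (4 × 1 + 3 × 2) / 5 = 10 / 5 = 2.0000 → 2.0.
germane load = total − intrinsic − extraneous
             = 5.7 − 2.0 − 1.1 = 2.6.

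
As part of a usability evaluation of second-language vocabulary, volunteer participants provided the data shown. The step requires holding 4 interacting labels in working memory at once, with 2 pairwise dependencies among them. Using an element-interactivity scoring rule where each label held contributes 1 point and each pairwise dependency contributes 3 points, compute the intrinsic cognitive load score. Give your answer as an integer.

Element contribution: 4 × 1 = 4.
Interaction contribution: 2 × 3 = 6.
Intrinsic load = 4 + 6 = 10.

10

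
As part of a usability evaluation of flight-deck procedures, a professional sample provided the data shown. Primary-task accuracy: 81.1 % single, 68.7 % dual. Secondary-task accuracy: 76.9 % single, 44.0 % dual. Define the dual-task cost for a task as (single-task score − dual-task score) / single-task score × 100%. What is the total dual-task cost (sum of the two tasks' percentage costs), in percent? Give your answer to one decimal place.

58.1

Primary cost = (81.1 − 68.7) / 81.1 × 100% = 15.2898%.
Secondary cost = (76.9 − 44.0) / 76.9 × 100% = 42.7828%.
Total = 15.2898% + 42.7828% = 58.0726% ≈ 58.1%.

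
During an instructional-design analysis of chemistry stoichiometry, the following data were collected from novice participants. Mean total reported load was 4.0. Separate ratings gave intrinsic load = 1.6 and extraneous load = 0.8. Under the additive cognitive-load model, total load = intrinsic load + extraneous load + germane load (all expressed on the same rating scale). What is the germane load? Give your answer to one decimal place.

1.6

germane load = total − intrinsic − extraneous
             = 4.0 − 1.6 − 0.8 = 1.6.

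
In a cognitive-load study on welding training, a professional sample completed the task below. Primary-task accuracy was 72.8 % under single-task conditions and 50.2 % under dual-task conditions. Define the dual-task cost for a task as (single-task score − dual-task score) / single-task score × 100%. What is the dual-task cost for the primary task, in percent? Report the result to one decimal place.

31.0

Cost = (72.8 − 50.2) / 72.8 × 100%
     = 22.6000 / 72.8 × 100% = 31.0440%.
≈ 31.0%.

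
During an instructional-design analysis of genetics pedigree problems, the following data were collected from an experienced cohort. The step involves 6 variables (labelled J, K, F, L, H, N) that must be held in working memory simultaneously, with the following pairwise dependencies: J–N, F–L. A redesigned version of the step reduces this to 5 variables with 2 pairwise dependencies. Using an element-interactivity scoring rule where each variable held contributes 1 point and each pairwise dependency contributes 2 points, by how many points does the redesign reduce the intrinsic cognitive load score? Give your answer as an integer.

1

Original: 6 × 1 + 2 × 2 = 6 + 4 = 10.
Redesigned: 5 × 1 + 2 × 2 = 5 + 4 = 9.
Reduction = 10 − 9 = 1.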